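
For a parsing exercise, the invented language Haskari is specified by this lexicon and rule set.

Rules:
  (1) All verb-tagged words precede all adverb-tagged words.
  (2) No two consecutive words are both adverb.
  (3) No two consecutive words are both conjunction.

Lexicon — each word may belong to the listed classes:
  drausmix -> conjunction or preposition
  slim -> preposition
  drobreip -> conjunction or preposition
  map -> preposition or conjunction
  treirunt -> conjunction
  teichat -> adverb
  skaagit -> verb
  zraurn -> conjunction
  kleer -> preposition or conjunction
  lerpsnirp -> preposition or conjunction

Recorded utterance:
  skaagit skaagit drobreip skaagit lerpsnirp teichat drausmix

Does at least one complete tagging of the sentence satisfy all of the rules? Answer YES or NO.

Candidates per position — 1:skaagit {verb}; 2:skaagit {verb}; 3:drobreip {conjunction,preposition}; 4:skaagit {verb}; 5:lerpsnirp {preposition,conjunction}; 6:teichat {adverb}; 7:drausmix {conjunction,preposition}.
One satisfying assignment: verb verb conjunction verb conjunction adverb preposition.
Checking: rule 1 holds; rule 2 holds; rule 3 holds.

YES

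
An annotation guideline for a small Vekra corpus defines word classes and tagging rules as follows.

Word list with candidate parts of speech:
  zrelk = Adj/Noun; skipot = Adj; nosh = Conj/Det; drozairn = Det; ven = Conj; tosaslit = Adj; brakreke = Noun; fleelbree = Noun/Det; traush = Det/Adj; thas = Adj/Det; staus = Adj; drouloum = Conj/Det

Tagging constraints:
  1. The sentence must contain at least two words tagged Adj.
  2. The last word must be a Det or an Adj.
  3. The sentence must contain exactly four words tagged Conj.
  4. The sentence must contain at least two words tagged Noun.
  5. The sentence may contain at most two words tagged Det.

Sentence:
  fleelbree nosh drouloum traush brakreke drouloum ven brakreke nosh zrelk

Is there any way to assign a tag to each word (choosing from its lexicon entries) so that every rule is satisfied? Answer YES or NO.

YES

Candidates per position — 1:fleelbree {Noun,Det}; 2:nosh {Conj,Det}; 3:drouloum {Conj,Det}; 4:traush {Det,Adj}; 5:brakreke {Noun}; 6:drouloum {Conj,Det}; 7:ven {Conj}; 8:brakreke {Noun}; 9:nosh {Conj,Det}; 10:zrelk {Adj,Noun}.
One satisfying assignment: Det Conj Det Adj Noun Conj Conj Noun Conj Adj.
Check: rule 1 ok; rule 2 ok; rule 3 ok; rule 4 ok; rule 5 ok.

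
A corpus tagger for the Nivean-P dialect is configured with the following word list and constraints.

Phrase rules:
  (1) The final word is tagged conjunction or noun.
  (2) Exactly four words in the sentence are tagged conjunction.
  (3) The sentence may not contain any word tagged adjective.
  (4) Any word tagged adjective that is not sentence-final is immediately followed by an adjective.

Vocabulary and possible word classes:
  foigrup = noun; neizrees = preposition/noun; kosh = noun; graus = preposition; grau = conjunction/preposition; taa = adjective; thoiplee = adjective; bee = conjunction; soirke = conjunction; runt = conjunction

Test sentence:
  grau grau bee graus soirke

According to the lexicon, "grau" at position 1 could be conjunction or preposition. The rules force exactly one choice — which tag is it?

Candidates per position — 1:grau {conjunction,preposition}; 2:grau {conjunction,preposition}; 3:bee {conjunction}; 4:graus {preposition}; 5:soirke {conjunction}.
If word 1 were preposition, no tagging could satisfy rule 2; so word 1 is conjunction.
If word 2 were preposition, no tagging could satisfy rule 2; so word 2 is conjunction.
The only consistent sequence is: conjunction conjunction conjunction preposition conjunction.
Checking: rule 1 ✓; rule 2 ✓; rule 3 ✓; rule 4 ✓.

conjunction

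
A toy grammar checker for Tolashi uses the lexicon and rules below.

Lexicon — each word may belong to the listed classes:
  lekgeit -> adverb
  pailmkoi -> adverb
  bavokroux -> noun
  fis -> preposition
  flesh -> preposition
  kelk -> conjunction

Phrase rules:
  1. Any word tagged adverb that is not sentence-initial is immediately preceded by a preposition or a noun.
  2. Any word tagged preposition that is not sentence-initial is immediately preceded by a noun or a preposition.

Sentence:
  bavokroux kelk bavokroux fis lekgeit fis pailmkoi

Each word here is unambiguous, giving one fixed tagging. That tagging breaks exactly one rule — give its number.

Fixed tagging: noun conjunction noun preposition adverb preposition adverb.
Rule check: R1 ✓, R2 ✗.
Only rule 2 fails.

2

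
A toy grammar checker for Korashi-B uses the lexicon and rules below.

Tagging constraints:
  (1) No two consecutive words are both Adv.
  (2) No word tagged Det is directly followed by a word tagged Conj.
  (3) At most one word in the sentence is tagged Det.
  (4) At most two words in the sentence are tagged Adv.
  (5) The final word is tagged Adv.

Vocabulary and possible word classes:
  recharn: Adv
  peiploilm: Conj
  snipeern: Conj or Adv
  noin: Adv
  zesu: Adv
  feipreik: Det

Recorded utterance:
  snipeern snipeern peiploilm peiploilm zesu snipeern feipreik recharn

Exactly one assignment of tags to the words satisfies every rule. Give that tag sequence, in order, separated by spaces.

Candidates per position — 1:snipeern {Conj,Adv}; 2:snipeern {Conj,Adv}; 3:peiploilm {Conj}; 4:peiploilm {Conj}; 5:zesu {Adv}; 6:snipeern {Conj,Adv}; 7:feipreik {Det}; 8:recharn {Adv}.
Position 1: tagging it Adv would leave rule 4 unsatisfiable, so it must be Conj.
Position 2: tagging it Adv would leave rule 4 unsatisfiable, so it must be Conj.
Position 6: tagging it Adv would leave rule 1 unsatisfiable, so it must be Conj.
The only consistent sequence is: Conj Conj Conj Conj Adv Conj Det Adv.
Verifying each rule — rule 1 holds; rule 2 holds; rule 3 holds; rule 4 holds; rule 5 holds.

Conj Conj Conj Conj Adv Conj Det Adv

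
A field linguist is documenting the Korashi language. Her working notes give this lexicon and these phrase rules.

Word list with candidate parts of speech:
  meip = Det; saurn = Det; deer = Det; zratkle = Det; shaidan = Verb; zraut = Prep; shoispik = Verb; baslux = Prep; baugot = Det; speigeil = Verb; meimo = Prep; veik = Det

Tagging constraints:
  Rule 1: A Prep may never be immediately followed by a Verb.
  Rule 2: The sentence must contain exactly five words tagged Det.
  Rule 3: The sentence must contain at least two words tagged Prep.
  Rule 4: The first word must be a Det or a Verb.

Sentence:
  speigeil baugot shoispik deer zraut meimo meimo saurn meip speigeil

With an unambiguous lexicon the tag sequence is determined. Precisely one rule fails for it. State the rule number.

2

Fixed tagging: Verb Det Verb Det Prep Prep Prep Det Det Verb.
Applying the rules: R1 ok, R2 fails, R3 ok, R4 ok.
Only rule 2 fails.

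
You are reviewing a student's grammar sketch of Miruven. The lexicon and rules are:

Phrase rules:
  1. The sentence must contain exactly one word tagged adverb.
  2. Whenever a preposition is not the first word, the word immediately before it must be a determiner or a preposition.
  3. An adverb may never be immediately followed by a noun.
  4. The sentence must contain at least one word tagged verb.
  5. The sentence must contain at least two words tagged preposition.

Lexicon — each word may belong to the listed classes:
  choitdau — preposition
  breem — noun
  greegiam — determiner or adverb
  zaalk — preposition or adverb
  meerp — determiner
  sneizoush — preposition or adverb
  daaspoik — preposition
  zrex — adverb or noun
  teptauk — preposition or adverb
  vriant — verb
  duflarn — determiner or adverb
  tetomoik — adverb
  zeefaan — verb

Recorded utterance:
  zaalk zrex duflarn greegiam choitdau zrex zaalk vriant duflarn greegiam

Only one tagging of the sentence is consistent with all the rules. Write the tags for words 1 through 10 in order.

preposition noun determiner determiner preposition noun adverb verb determiner determiner

Candidates per position — 1:zaalk {preposition,adverb}; 2:zrex {adverb,noun}; 3:duflarn {determiner,adverb}; 4:greegiam {determiner,adverb}; 5:choitdau {preposition}; 6:zrex {adverb,noun}; 7:zaalk {preposition,adverb}; 8:vriant {verb}; 9:duflarn {determiner,adverb}; 10:greegiam {determiner,adverb}.
Position 4: adverb is ruled out by rule 2; that leaves determiner.
Position 7: preposition is ruled out by rule 2; that leaves adverb.
Position 9: adverb is ruled out by rule 1; that leaves determiner.
Position 10: adverb is ruled out by rule 1; that leaves determiner.
Position 1: adverb is ruled out by rule 1; that leaves preposition.
Position 2: adverb is ruled out by rule 1; that leaves noun.
Position 3: adverb is ruled out by rule 1; that leaves determiner.
Position 6: adverb is ruled out by rule 1; that leaves noun.
That leaves exactly one tagging: preposition noun determiner determiner preposition noun adverb verb determiner determiner.
Checking: rule 1 ✓; rule 2 ✓; rule 3 ✓; rule 4 ✓; rule 5 ✓.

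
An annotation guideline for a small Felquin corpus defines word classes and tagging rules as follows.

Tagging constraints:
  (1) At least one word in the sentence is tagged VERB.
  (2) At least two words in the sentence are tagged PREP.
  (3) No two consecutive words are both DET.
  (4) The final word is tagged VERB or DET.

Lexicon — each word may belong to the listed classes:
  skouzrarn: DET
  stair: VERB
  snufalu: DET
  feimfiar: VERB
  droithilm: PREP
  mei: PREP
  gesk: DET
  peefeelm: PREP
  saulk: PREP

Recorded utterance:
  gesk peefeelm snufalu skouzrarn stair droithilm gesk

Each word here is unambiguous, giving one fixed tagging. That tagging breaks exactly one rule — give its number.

3

Fixed tagging: DET PREP DET DET VERB PREP DET.
Applying the rules: R1 ✓, R2 ✓, R3 ✗, R4 ✓.
Only rule 3 fails.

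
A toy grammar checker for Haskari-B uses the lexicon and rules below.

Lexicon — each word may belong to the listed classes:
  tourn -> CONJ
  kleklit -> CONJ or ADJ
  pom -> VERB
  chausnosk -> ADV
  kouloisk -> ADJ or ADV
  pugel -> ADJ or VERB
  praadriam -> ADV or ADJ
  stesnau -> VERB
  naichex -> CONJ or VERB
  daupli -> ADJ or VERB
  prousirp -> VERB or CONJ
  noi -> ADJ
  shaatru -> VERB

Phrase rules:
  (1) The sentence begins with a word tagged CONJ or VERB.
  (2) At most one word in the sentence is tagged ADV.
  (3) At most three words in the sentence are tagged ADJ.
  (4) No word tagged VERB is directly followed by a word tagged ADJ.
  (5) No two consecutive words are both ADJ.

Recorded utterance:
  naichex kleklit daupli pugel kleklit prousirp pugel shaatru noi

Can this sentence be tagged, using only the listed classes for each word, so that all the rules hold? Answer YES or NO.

Candidates per position — 1:naichex {CONJ,VERB}; 2:kleklit {CONJ,ADJ}; 3:daupli {ADJ,VERB}; 4:pugel {ADJ,VERB}; 5:kleklit {CONJ,ADJ}; 6:prousirp {VERB,CONJ}; 7:pugel {ADJ,VERB}; 8:shaatru {VERB}; 9:noi {ADJ}.
Rule 4 cannot be satisfied by any choice of tags from the lexicon.
So there is no consistent tagging.

NO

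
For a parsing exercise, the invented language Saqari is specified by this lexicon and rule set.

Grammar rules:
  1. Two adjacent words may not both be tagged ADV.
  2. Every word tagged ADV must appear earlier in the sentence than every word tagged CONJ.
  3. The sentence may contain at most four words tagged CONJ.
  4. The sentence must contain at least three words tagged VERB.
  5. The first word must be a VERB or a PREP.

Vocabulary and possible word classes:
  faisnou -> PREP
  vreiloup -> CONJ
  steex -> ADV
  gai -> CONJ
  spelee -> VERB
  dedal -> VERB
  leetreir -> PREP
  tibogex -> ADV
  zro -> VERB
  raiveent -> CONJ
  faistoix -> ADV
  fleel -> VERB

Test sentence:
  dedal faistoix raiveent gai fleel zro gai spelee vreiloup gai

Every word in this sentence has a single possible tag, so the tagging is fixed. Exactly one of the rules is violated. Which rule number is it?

3

Fixed tagging: VERB ADV CONJ CONJ VERB VERB CONJ VERB CONJ CONJ.
Rule check: R1 pass, R2 pass, R3 fail, R4 pass, R5 pass.
Only rule 3 fails.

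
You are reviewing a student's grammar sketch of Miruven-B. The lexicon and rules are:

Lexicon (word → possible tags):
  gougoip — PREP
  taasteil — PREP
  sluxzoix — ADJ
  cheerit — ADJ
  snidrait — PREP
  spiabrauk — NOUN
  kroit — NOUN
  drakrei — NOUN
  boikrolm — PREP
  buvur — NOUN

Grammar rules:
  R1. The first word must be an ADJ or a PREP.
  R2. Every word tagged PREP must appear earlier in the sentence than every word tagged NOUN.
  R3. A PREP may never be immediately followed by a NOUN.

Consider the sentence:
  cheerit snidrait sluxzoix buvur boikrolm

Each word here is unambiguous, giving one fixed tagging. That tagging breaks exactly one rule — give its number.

2

Fixed tagging: ADJ PREP ADJ NOUN PREP.
Checking each rule: R1 ok, R2 fails, R3 ok.
Only rule 2 fails.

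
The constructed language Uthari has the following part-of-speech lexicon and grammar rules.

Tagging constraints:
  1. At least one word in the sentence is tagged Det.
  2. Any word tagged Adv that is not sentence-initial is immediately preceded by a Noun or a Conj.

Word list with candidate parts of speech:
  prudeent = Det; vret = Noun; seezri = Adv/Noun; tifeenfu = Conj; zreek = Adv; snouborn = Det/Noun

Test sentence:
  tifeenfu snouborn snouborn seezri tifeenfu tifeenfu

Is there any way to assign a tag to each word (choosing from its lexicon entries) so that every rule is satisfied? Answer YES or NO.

Candidates per position — 1:tifeenfu {Conj}; 2:snouborn {Det,Noun}; 3:snouborn {Det,Noun}; 4:seezri {Adv,Noun}; 5:tifeenfu {Conj}; 6:tifeenfu {Conj}.
One satisfying assignment: Conj Det Noun Noun Conj Conj.
Rule-by-rule: rule 1 ✓; rule 2 ✓.

YES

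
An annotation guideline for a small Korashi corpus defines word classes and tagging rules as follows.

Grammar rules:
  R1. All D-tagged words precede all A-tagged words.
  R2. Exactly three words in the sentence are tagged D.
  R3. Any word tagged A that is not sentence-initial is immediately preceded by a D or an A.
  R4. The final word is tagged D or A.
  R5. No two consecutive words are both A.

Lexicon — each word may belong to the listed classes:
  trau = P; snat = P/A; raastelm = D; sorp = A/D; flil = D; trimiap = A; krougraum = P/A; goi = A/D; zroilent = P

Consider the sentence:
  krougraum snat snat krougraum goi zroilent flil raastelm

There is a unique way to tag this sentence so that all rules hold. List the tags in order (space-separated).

Candidates per position — 1:krougraum {P,A}; 2:snat {P,A}; 3:snat {P,A}; 4:krougraum {P,A}; 5:goi {A,D}; 6:zroilent {P}; 7:flil {D}; 8:raastelm {D}.
If word 1 were A, no tagging could satisfy rule 1; so word 1 is P.
If word 2 were A, no tagging could satisfy rule 1; so word 2 is P.
If word 3 were A, no tagging could satisfy rule 1; so word 3 is P.
If word 4 were A, no tagging could satisfy rule 1; so word 4 is P.
If word 5 were A, no tagging could satisfy rule 1; so word 5 is D.
The unique satisfying tagging is: P P P P D P D D.
Check: rule 1 holds; rule 2 holds; rule 3 holds; rule 4 holds; rule 5 holds.

P P P P D P D D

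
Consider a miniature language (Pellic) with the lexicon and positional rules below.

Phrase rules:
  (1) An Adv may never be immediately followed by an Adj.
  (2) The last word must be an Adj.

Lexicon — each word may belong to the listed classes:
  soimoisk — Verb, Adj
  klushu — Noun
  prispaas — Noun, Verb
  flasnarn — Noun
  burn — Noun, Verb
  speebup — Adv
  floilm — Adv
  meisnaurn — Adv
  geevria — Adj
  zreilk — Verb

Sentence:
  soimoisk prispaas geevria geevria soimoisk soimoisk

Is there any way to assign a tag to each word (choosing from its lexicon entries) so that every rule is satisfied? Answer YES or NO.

YES

Candidates per position — 1:soimoisk {Verb,Adj}; 2:prispaas {Noun,Verb}; 3:geevria {Adj}; 4:geevria {Adj}; 5:soimoisk {Verb,Adj}; 6:soimoisk {Verb,Adj}.
One satisfying assignment: Adj Noun Adj Adj Verb Adj.
Verifying each rule — rule 1 ok; rule 2 ok.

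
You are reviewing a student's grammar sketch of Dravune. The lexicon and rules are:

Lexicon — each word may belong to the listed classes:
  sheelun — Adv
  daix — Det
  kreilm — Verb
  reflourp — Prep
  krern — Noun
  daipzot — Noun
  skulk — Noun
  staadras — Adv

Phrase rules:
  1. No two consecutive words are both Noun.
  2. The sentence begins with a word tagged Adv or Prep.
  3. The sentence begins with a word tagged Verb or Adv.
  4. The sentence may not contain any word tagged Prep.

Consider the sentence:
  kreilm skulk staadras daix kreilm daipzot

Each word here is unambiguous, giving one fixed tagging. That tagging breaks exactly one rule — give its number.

2

Fixed tagging: Verb Noun Adv Det Verb Noun.
Rule check: R1 ✓, R2 ✗, R3 ✓, R4 ✓.
Only rule 2 fails.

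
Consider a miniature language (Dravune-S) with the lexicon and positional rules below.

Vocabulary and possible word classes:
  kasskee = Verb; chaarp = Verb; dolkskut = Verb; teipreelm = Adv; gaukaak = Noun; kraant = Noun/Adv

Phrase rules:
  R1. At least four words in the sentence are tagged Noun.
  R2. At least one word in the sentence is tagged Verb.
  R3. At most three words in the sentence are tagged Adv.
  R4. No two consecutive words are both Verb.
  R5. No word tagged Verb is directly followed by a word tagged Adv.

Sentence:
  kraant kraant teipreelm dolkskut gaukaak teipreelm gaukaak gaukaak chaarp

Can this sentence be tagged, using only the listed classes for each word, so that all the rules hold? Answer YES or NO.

Candidates per position — 1:kraant {Noun,Adv}; 2:kraant {Noun,Adv}; 3:teipreelm {Adv}; 4:dolkskut {Verb}; 5:gaukaak {Noun}; 6:teipreelm {Adv}; 7:gaukaak {Noun}; 8:gaukaak {Noun}; 9:chaarp {Verb}.
One satisfying assignment: Noun Adv Adv Verb Noun Adv Noun Noun Verb.
Check: rule 1 ok; rule 2 ok; rule 3 ok; rule 4 ok; rule 5 ok.

YES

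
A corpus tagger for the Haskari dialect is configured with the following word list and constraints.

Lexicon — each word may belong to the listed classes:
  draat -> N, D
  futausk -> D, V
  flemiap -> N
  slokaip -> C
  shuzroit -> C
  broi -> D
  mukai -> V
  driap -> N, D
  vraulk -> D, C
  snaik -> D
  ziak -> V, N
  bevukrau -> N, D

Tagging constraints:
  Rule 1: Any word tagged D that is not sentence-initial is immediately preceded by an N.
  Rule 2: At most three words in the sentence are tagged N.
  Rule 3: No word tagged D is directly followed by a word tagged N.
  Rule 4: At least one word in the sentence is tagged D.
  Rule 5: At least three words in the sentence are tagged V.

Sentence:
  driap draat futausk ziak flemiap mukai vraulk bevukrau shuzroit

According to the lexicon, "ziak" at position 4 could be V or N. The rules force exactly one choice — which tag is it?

Candidates per position — 1:driap {N,D}; 2:draat {N,D}; 3:futausk {D,V}; 4:ziak {V,N}; 5:flemiap {N}; 6:mukai {V}; 7:vraulk {D,C}; 8:bevukrau {N,D}; 9:shuzroit {C}.
If word 3 were D, no tagging could satisfy rule 5; so word 3 is V.
If word 4 were N, no tagging could satisfy rule 5; so word 4 is V.
If word 7 were D, no tagging could satisfy rule 1; so word 7 is C.
If word 8 were D, no tagging could satisfy rule 1; so word 8 is N.
The remaining ambiguous positions (1, 2) are resolved jointly — only one combination satisfies every rule.
The only consistent sequence is: N D V V N V C N C.
Checking: rule 1 ok; rule 2 ok; rule 3 ok; rule 4 ok; rule 5 ok.

V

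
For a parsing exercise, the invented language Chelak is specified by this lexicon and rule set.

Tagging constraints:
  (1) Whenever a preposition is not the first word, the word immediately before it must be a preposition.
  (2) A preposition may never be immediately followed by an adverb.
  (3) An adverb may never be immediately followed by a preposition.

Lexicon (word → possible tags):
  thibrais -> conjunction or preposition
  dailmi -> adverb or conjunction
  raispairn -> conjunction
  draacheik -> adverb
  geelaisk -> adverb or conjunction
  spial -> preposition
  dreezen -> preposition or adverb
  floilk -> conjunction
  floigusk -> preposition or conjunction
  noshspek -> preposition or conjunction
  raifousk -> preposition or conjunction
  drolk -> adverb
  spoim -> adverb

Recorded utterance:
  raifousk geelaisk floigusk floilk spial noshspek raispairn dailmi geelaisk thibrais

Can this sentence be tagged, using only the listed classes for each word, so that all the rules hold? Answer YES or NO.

Candidates per position — 1:raifousk {preposition,conjunction}; 2:geelaisk {adverb,conjunction}; 3:floigusk {preposition,conjunction}; 4:floilk {conjunction}; 5:spial {preposition}; 6:noshspek {preposition,conjunction}; 7:raispairn {conjunction}; 8:dailmi {adverb,conjunction}; 9:geelaisk {adverb,conjunction}; 10:thibrais {conjunction,preposition}.
Rule 1 cannot be satisfied by any choice of tags from the lexicon.
So there is no consistent tagging.

NO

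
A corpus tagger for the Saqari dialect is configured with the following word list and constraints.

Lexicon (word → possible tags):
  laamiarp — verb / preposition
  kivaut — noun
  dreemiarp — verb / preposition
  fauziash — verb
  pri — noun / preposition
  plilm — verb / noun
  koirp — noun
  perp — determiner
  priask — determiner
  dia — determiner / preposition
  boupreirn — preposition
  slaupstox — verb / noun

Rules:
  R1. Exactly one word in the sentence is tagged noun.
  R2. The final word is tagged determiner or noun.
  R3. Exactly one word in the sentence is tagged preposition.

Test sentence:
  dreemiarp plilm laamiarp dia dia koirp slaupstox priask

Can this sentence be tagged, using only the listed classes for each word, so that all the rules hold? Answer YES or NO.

Candidates per position — 1:dreemiarp {verb,preposition}; 2:plilm {verb,noun}; 3:laamiarp {verb,preposition}; 4:dia {determiner,preposition}; 5:dia {determiner,preposition}; 6:koirp {noun}; 7:slaupstox {verb,noun}; 8:priask {determiner}.
One satisfying assignment: verb verb preposition determiner determiner noun verb determiner.
Verifying each rule — rule 1 ok; rule 2 ok; rule 3 ok.

YES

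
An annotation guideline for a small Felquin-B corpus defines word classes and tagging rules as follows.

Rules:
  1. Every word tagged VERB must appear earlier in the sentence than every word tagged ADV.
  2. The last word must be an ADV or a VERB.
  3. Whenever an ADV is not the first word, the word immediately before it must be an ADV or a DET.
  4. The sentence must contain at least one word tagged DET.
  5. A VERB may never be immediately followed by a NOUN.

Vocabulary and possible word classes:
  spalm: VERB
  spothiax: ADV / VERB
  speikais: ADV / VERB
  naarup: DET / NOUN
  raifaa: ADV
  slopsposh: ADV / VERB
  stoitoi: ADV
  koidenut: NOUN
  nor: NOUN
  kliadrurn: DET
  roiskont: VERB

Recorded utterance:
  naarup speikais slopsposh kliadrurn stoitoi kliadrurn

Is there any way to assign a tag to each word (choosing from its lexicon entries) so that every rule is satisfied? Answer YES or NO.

Candidates per position — 1:naarup {DET,NOUN}; 2:speikais {ADV,VERB}; 3:slopsposh {ADV,VERB}; 4:kliadrurn {DET}; 5:stoitoi {ADV}; 6:kliadrurn {DET}.
Rule 2 cannot be satisfied by any choice of tags from the lexicon.
So there is no consistent tagging.

NO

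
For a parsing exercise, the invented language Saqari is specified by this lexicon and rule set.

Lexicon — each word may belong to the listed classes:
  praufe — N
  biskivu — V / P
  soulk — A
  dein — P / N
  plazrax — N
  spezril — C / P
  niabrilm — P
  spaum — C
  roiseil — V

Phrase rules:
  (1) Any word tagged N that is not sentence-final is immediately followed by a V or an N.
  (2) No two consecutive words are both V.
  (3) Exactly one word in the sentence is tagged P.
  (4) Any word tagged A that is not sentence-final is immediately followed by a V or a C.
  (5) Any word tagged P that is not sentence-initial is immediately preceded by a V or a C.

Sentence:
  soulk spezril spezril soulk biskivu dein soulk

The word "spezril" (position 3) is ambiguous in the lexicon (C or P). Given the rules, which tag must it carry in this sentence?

Candidates per position — 1:soulk {A}; 2:spezril {C,P}; 3:spezril {C,P}; 4:soulk {A}; 5:biskivu {V,P}; 6:dein {P,N}; 7:soulk {A}.
If word 2 were P, no tagging could satisfy rule 4; so word 2 is C.
If word 5 were P, no tagging could satisfy rule 4; so word 5 is V.
If word 6 were N, no tagging could satisfy rule 1; so word 6 is P.
If word 3 were P, no tagging could satisfy rule 3; so word 3 is C.
That leaves exactly one tagging: A C C A V P A.
Checking: rule 1 ok; rule 2 ok; rule 3 ok; rule 4 ok; rule 5 ok.

C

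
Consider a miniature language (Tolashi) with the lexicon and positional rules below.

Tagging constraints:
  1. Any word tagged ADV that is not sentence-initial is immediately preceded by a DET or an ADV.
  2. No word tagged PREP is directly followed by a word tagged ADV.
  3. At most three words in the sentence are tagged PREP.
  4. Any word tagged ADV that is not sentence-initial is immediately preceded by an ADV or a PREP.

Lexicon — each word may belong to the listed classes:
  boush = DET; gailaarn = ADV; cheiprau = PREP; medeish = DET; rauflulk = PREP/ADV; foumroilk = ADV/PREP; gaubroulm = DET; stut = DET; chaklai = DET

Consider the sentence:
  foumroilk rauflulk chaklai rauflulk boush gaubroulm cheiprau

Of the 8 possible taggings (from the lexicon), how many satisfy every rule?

Candidates per position — 1:foumroilk {ADV,PREP}; 2:rauflulk {PREP,ADV}; 3:chaklai {DET}; 4:rauflulk {PREP,ADV}; 5:boush {DET}; 6:gaubroulm {DET}; 7:cheiprau {PREP}.
There are 8 candidate sequences in total.
The sequences that satisfy every rule: ADV PREP DET PREP DET DET PREP; ADV ADV DET PREP DET DET PREP.
Count = 2.

2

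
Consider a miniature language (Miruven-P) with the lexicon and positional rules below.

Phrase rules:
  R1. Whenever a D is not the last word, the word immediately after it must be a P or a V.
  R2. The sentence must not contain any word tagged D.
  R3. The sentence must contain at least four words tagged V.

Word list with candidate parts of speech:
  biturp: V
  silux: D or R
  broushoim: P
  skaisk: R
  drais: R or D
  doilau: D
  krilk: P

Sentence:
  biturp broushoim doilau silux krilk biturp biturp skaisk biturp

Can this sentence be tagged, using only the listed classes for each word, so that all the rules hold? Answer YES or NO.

NO

Candidates per position — 1:biturp {V}; 2:broushoim {P}; 3:doilau {D}; 4:silux {D,R}; 5:krilk {P}; 6:biturp {V}; 7:biturp {V}; 8:skaisk {R}; 9:biturp {V}.
Rule 1 cannot be satisfied by any choice of tags from the lexicon.
So there is no consistent tagging.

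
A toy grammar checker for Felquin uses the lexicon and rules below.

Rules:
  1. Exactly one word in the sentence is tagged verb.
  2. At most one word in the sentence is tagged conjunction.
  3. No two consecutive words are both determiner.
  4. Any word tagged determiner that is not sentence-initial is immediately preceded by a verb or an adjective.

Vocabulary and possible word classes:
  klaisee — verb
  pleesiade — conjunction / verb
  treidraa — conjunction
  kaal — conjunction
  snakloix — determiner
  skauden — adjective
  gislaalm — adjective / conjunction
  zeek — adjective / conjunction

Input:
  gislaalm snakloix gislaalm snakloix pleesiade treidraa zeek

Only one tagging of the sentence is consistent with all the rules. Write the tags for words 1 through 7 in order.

Candidates per position — 1:gislaalm {adjective,conjunction}; 2:snakloix {determiner}; 3:gislaalm {adjective,conjunction}; 4:snakloix {determiner}; 5:pleesiade {conjunction,verb}; 6:treidraa {conjunction}; 7:zeek {adjective,conjunction}.
If word 1 were conjunction, no tagging could satisfy rule 2; so word 1 is adjective.
If word 3 were conjunction, no tagging could satisfy rule 2; so word 3 is adjective.
If word 5 were conjunction, no tagging could satisfy rule 1; so word 5 is verb.
If word 7 were conjunction, no tagging could satisfy rule 2; so word 7 is adjective.
So the tagging must be: adjective determiner adjective determiner verb conjunction adjective.
Check: rule 1 holds; rule 2 holds; rule 3 holds; rule 4 holds.

adjective determiner adjective determiner verb conjunction adjective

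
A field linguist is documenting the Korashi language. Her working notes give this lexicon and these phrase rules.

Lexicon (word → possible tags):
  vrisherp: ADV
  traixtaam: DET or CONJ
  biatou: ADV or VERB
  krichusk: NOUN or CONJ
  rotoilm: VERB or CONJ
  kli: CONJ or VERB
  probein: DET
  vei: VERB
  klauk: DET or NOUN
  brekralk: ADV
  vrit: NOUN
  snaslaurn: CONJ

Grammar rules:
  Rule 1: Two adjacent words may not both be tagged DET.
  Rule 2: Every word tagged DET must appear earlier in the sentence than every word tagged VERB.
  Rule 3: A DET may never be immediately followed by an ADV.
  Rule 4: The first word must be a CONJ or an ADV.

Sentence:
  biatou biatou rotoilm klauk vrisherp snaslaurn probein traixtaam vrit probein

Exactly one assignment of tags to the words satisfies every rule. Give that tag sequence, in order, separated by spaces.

Candidates per position — 1:biatou {ADV,VERB}; 2:biatou {ADV,VERB}; 3:rotoilm {VERB,CONJ}; 4:klauk {DET,NOUN}; 5:vrisherp {ADV}; 6:snaslaurn {CONJ}; 7:probein {DET}; 8:traixtaam {DET,CONJ}; 9:vrit {NOUN}; 10:probein {DET}.
If word 1 were VERB, no tagging could satisfy rule 2; so word 1 is ADV.
If word 2 were VERB, no tagging could satisfy rule 2; so word 2 is ADV.
If word 3 were VERB, no tagging could satisfy rule 2; so word 3 is CONJ.
If word 4 were DET, no tagging could satisfy rule 3; so word 4 is NOUN.
If word 8 were DET, no tagging could satisfy rule 1; so word 8 is CONJ.
So the tagging must be: ADV ADV CONJ NOUN ADV CONJ DET CONJ NOUN DET.
Check: rule 1 ✓; rule 2 ✓; rule 3 ✓; rule 4 ✓.

ADV ADV CONJ NOUN ADV CONJ DET CONJ NOUN DET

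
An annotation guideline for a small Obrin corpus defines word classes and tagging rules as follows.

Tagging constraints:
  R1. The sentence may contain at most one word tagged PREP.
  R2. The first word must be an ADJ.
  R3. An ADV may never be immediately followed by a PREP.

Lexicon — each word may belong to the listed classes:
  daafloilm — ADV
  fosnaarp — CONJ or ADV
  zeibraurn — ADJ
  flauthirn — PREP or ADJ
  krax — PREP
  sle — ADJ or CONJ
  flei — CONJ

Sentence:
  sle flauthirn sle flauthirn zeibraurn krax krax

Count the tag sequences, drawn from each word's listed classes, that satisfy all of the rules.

0

Candidates per position — 1:sle {ADJ,CONJ}; 2:flauthirn {PREP,ADJ}; 3:sle {ADJ,CONJ}; 4:flauthirn {PREP,ADJ}; 5:zeibraurn {ADJ}; 6:krax {PREP}; 7:krax {PREP}.
There are 16 candidate sequences in total.
Rule 1 cannot be satisfied by any choice of tags from the lexicon.
So there is no consistent tagging.
Count = 0.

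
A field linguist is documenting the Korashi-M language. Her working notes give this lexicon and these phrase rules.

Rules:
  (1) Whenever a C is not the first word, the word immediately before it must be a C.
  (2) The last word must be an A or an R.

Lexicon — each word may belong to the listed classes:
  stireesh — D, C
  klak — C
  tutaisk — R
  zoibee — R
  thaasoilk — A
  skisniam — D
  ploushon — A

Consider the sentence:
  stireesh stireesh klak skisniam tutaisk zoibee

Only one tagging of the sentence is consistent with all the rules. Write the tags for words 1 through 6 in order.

Candidates per position — 1:stireesh {D,C}; 2:stireesh {D,C}; 3:klak {C}; 4:skisniam {D}; 5:tutaisk {R}; 6:zoibee {R}.
Position 1: D is ruled out by rule 1; that leaves C.
Position 2: D is ruled out by rule 1; that leaves C.
That leaves exactly one tagging: C C C D R R.
Rule-by-rule: rule 1 ok; rule 2 ok.

C C C D R R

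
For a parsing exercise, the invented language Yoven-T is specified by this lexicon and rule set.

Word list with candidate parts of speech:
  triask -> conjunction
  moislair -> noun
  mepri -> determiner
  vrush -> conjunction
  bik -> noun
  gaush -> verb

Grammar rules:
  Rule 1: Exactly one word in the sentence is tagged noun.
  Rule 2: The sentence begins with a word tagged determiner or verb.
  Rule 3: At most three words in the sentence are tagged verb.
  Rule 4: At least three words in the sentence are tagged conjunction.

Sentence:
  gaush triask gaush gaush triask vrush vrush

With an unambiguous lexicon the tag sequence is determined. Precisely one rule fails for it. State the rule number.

1

Fixed tagging: verb conjunction verb verb conjunction conjunction conjunction.
Rule check: R1 fail, R2 pass, R3 pass, R4 pass.
Only rule 1 fails.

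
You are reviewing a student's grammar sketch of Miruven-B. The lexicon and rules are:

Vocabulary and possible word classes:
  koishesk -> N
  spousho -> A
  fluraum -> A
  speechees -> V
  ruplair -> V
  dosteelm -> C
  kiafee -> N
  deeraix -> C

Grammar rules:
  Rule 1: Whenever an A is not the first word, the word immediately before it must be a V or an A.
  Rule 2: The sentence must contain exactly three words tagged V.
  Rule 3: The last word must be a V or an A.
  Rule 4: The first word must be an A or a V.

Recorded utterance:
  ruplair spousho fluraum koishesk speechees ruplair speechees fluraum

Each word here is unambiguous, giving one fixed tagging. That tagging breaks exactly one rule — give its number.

2

Fixed tagging: V A A N V V V A.
Rule check: R1 ok, R2 fails, R3 ok, R4 ok.
Only rule 2 fails.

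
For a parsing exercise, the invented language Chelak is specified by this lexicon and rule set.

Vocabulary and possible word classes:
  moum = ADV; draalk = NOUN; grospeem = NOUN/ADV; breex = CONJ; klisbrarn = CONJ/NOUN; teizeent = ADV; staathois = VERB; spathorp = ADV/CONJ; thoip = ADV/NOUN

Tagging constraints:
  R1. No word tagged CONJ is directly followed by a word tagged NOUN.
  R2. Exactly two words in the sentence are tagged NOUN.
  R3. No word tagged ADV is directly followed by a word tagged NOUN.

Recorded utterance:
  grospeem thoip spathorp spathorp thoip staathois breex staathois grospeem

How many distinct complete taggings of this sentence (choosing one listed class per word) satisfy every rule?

8

Candidates per position — 1:grospeem {NOUN,ADV}; 2:thoip {ADV,NOUN}; 3:spathorp {ADV,CONJ}; 4:spathorp {ADV,CONJ}; 5:thoip {ADV,NOUN}; 6:staathois {VERB}; 7:breex {CONJ}; 8:staathois {VERB}; 9:grospeem {NOUN,ADV}.
There are 64 candidate sequences in total.
Checking each against the rules leaves 8 sequences.
Count = 8.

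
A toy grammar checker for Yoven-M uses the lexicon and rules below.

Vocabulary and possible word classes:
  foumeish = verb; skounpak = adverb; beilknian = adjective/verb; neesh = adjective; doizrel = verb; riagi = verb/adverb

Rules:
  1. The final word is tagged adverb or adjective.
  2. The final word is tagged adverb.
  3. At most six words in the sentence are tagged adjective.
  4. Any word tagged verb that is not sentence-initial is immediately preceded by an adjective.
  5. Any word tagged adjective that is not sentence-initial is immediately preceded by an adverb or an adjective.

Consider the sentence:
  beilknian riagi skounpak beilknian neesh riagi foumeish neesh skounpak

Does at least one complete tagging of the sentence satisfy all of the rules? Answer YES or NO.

Candidates per position — 1:beilknian {adjective,verb}; 2:riagi {verb,adverb}; 3:skounpak {adverb}; 4:beilknian {adjective,verb}; 5:neesh {adjective}; 6:riagi {verb,adverb}; 7:foumeish {verb}; 8:neesh {adjective}; 9:skounpak {adverb}.
Rule 4 cannot be satisfied by any choice of tags from the lexicon.
So there is no consistent tagging.

NO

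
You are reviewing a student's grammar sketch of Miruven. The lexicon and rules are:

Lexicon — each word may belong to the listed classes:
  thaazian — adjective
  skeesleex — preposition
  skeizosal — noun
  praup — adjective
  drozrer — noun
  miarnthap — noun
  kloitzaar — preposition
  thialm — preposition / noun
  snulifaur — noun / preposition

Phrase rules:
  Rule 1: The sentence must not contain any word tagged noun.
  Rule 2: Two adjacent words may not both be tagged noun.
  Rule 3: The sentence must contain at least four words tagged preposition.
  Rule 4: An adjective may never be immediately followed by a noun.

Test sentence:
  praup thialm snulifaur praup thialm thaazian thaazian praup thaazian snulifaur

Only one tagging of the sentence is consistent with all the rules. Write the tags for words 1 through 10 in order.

adjective preposition preposition adjective preposition adjective adjective adjective adjective preposition

Candidates per position — 1:praup {adjective}; 2:thialm {preposition,noun}; 3:snulifaur {noun,preposition}; 4:praup {adjective}; 5:thialm {preposition,noun}; 6:thaazian {adjective}; 7:thaazian {adjective}; 8:praup {adjective}; 9:thaazian {adjective}; 10:snulifaur {noun,preposition}.
At position 2, choosing noun makes rule 1 impossible to satisfy; hence preposition.
At position 3, choosing noun makes rule 1 impossible to satisfy; hence preposition.
At position 5, choosing noun makes rule 1 impossible to satisfy; hence preposition.
At position 10, choosing noun makes rule 1 impossible to satisfy; hence preposition.
The only consistent sequence is: adjective preposition preposition adjective preposition adjective adjective adjective adjective preposition.
Checking: rule 1 ok; rule 2 ok; rule 3 ok; rule 4 ok.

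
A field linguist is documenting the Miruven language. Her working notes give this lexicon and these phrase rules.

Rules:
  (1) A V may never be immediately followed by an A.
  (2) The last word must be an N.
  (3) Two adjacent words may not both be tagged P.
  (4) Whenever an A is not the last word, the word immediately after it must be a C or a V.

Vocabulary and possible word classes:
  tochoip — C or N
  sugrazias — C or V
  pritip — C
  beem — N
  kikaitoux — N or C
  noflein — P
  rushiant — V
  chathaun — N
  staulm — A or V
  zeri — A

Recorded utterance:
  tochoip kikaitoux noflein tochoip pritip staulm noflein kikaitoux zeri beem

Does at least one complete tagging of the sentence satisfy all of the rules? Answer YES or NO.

NO

Candidates per position — 1:tochoip {C,N}; 2:kikaitoux {N,C}; 3:noflein {P}; 4:tochoip {C,N}; 5:pritip {C}; 6:staulm {A,V}; 7:noflein {P}; 8:kikaitoux {N,C}; 9:zeri {A}; 10:beem {N}.
Rule 4 cannot be satisfied by any choice of tags from the lexicon.
So there is no consistent tagging.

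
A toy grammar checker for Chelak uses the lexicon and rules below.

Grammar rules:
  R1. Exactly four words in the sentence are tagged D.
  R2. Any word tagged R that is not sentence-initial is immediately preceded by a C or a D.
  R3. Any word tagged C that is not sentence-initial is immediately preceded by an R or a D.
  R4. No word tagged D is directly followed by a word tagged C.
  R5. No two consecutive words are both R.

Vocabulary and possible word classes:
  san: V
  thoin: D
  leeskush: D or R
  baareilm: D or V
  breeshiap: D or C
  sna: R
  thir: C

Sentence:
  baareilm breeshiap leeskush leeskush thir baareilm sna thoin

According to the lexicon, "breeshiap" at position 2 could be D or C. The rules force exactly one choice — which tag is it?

Candidates per position — 1:baareilm {D,V}; 2:breeshiap {D,C}; 3:leeskush {D,R}; 4:leeskush {D,R}; 5:thir {C}; 6:baareilm {D,V}; 7:sna {R}; 8:thoin {D}.
If word 4 were D, no tagging could satisfy rule 4; so word 4 is R.
If word 6 were V, no tagging could satisfy rule 2; so word 6 is D.
If word 3 were R, no tagging could satisfy rule 2; so word 3 is D.
Position 2: the remaining choice is settled jointly with positions 1 — only D at position 2 is part of a tagging that satisfies every rule.
So the tagging must be: V D D R C D R D.
Checking: rule 1 satisfied; rule 2 satisfied; rule 3 satisfied; rule 4 satisfied; rule 5 satisfied.

D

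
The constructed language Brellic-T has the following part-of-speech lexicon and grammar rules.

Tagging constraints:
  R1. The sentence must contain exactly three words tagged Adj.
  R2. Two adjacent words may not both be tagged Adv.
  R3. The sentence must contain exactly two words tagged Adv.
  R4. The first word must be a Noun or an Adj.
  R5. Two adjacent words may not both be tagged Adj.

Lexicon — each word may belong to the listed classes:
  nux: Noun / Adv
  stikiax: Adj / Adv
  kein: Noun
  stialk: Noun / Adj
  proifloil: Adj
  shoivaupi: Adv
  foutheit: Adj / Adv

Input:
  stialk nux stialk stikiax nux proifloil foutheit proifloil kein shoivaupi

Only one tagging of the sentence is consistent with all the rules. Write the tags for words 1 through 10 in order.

Candidates per position — 1:stialk {Noun,Adj}; 2:nux {Noun,Adv}; 3:stialk {Noun,Adj}; 4:stikiax {Adj,Adv}; 5:nux {Noun,Adv}; 6:proifloil {Adj}; 7:foutheit {Adj,Adv}; 8:proifloil {Adj}; 9:kein {Noun}; 10:shoivaupi {Adv}.
Position 7: tagging it Adj would leave rule 5 unsatisfiable, so it must be Adv.
Position 2: tagging it Adv would leave rule 3 unsatisfiable, so it must be Noun.
Position 4: tagging it Adv would leave rule 3 unsatisfiable, so it must be Adj.
Position 5: tagging it Adv would leave rule 3 unsatisfiable, so it must be Noun.
Position 1: tagging it Adj would leave rule 1 unsatisfiable, so it must be Noun.
Position 3: tagging it Adj would leave rule 1 unsatisfiable, so it must be Noun.
So the tagging must be: Noun Noun Noun Adj Noun Adj Adv Adj Noun Adv.
Verifying each rule — rule 1 ok; rule 2 ok; rule 3 ok; rule 4 ok; rule 5 ok.

Noun Noun Noun Adj Noun Adj Adv Adj Noun Adv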